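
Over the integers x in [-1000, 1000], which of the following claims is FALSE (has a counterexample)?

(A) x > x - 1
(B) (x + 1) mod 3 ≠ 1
(A) Over all integers in [-1000, 1000], LHS − RHS is smallest at x = 0, where it equals 1:
x = 0: RHS = 0 - 1 = -1; 0 > -1 — holds
At the ends of the range:
x = -1000: RHS = (-1000) - 1 = -1001; -1000 > -1001 — holds
x = 1000: RHS = 1000 - 1 = 999; 1000 > 999 — holds
Hence LHS − RHS is never zero or negative, i.e. LHS > RHS throughout, so the relation holds for every integer in [-1000, 1000].

(B) x = 0: LHS = (0 + 1) mod 3 = 1 mod 3 = 1; 1 ≠ 1 — FAILS

Only (B) has a counterexample.

Answer: B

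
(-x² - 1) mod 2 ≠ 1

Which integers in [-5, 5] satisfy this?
Holds for: {-5, -3, -1, 1, 3, 5}
Fails for: {-4, -2, 0, 2, 4}

Answer: {-5, -3, -1, 1, 3, 5}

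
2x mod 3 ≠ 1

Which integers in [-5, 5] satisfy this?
Holds for: {-5, -3, -2, 0, 1, 3, 4}
Fails for: {-4, -1, 2, 5}

Answer: {-5, -3, -2, 0, 1, 3, 4}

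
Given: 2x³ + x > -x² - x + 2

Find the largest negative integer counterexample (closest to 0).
Testing negative integers from -1 downward:
x = -1: LHS = 2·(-1)³ + (-1) = -3, RHS = -(-1)² - (-1) + 2 = 2; -3 > 2 — FAILS  ← closest negative counterexample to 0

Answer: x = -1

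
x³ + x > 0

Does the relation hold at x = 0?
x = 0: LHS = 0³ + 0 = 0; 0 > 0 — FAILS

The relation fails at x = 0, so x = 0 is a counterexample.

Answer: No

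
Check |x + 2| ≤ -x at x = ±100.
x = 100: LHS = |100 + 2| = |102| = 102; 102 ≤ -100 — FAILS
x = -100: LHS = |(-100) + 2| = |-98| = 98, RHS = -(-100) = 100; 98 ≤ 100 — holds

Answer: Partially: fails for x = 100, holds for x = -100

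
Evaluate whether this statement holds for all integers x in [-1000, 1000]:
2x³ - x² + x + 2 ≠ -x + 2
The claim fails at x = 0:
x = 0: LHS = 2·0³ - 0² + 0 + 2 = 2, RHS = -0 + 2 = 2; 2 ≠ 2 — FAILS

Because a single integer refutes it, the statement is false.

Answer: False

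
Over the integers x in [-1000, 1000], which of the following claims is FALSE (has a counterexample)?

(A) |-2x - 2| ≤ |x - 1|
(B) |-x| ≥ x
(A) x = 0: LHS = |-2·0 - 2| = |-2| = 2, RHS = |0 - 1| = |-1| = 1; 2 ≤ 1 — FAILS

(B) Over all integers in [-1000, 1000], LHS − RHS is smallest at x = 0, where it equals 0:
x = 0: LHS = |-0| = |0| = 0; 0 ≥ 0 — holds
At the ends of the range:
x = -1000: LHS = |-(-1000)| = |1000| = 1000; 1000 ≥ -1000 — holds
x = 1000: LHS = |-1000| = 1000; 1000 ≥ 1000 — holds
Hence LHS − RHS is never negative, i.e. LHS ≥ RHS throughout, so the relation holds for every integer in [-1000, 1000].

Only (A) has a counterexample.

Answer: A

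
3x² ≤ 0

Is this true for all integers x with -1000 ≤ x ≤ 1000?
The claim fails at x = 1:
x = 1: LHS = 3·1² = 3; 3 ≤ 0 — FAILS

Because a single integer refutes it, the statement is false.

Answer: False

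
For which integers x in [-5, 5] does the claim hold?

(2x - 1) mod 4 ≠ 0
For a polynomial with integer coefficients, its value mod 4 depends only on x mod 4, so it suffices to check one representative of each residue class, x = 0, 1, 2, 3:
x = 0: LHS = (2·0 - 1) mod 4 = (-1) mod 4 = 3; 3 ≠ 0 — holds
x = 1: LHS = (2·1 - 1) mod 4 = 1 mod 4 = 1; 1 ≠ 0 — holds
x = 2: LHS = (2·2 - 1) mod 4 = 3 mod 4 = 3; 3 ≠ 0 — holds
x = 3: LHS = (2·3 - 1) mod 4 = 5 mod 4 = 1; 1 ≠ 0 — holds
The relation holds in every residue class, so the relation holds for every integer in [-5, 5].

Answer: All integers in [-5, 5]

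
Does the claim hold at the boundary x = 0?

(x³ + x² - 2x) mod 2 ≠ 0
x = 0: LHS = (0³ + 0² - 2·0) mod 2 = 0 mod 2 = 0; 0 ≠ 0 — FAILS

The relation fails at x = 0, so x = 0 is a counterexample.

Answer: No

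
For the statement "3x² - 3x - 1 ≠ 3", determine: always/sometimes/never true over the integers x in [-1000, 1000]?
Track d = LHS − RHS over the integers in [-1000, 1000]. Equality would need d = 0, but d changes sign only between consecutive integers, jumping over 0:
x = -1: LHS = 3·(-1)² - 3·(-1) - 1 = 5; 5 ≠ 3 — holds  (d = 2)
x = 0: LHS = 3·0² - 3·0 - 1 = -1; -1 ≠ 3 — holds  (d = -4)
x = 1: LHS = 3·1² - 3·1 - 1 = -1; -1 ≠ 3 — holds  (d = -4)
x = 2: LHS = 3·2² - 3·2 - 1 = 5; 5 ≠ 3 — holds  (d = 2)
Away from these crossings d keeps a constant sign, and checking every integer in [-1000, 1000] confirms d ≠ 0 throughout. Hence the two sides are never equal, so the relation holds for every integer in [-1000, 1000].

No counterexample exists.

Answer: Always true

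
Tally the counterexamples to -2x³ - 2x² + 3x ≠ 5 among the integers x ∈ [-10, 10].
Track d = LHS − RHS over the integers in [-10, 10]. Equality would need d = 0, but d changes sign only between consecutive integers, jumping over 0:
x = -3: LHS = -2·(-3)³ - 2·(-3)² + 3·(-3) = 27; 27 ≠ 5 — holds  (d = 22)
x = -2: LHS = -2·(-2)³ - 2·(-2)² + 3·(-2) = 2; 2 ≠ 5 — holds  (d = -3)
Away from these crossings d keeps a constant sign, and checking every integer in [-10, 10] confirms d ≠ 0 throughout. Hence the two sides are never equal, so the relation holds for every integer in [-10, 10].

No counterexample appears in that range.

Answer: 0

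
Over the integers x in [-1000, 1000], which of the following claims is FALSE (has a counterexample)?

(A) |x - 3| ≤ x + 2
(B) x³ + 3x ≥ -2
(A) x = 0: LHS = |0 - 3| = |-3| = 3, RHS = 0 + 2 = 2; 3 ≤ 2 — FAILS
(B) x = -1: LHS = (-1)³ + 3·(-1) = -4; -4 ≥ -2 — FAILS

Answer: Both A and B are false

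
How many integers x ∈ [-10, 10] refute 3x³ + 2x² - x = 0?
Counterexamples in [-10, 10]: {-10, -9, -8, -7, -6, -5, -4, -3, -2, 1, 2, 3, 4, 5, 6, 7, 8, 9, 10}.

Counting them gives 19 values.

Answer: 19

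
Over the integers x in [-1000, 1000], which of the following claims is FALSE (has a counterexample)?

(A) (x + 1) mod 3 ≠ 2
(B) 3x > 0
(A) x = 1: LHS = (1 + 1) mod 3 = 2 mod 3 = 2; 2 ≠ 2 — FAILS
(B) x = 0: LHS = 3·0 = 0; 0 > 0 — FAILS

Answer: Both A and B are false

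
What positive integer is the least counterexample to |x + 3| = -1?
Testing positive integers:
x = 1: LHS = |1 + 3| = |4| = 4; 4 = -1 — FAILS  ← smallest positive counterexample

Answer: x = 1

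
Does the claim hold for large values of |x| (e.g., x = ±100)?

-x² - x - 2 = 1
x = 100: LHS = -100² - 100 - 2 = -10102; -10102 = 1 — FAILS
x = -100: LHS = -(-100)² - (-100) - 2 = -9902; -9902 = 1 — FAILS

Answer: No, fails for both x = 100 and x = -100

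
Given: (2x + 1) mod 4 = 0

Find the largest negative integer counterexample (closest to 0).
Testing negative integers from -1 downward:
x = -1: LHS = (2·(-1) + 1) mod 4 = (-1) mod 4 = 3; 3 = 0 — FAILS  ← closest negative counterexample to 0

Answer: x = -1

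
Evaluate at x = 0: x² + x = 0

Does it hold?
x = 0: LHS = 0² + 0 = 0; 0 = 0 — holds

The relation is satisfied at x = 0.

Answer: Yes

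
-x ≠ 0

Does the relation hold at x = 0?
x = 0: LHS = -0 = 0; 0 ≠ 0 — FAILS

The relation fails at x = 0, so x = 0 is a counterexample.

Answer: No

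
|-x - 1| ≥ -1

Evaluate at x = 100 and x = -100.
x = 100: LHS = |-100 - 1| = |-101| = 101; 101 ≥ -1 — holds
x = -100: LHS = |-(-100) - 1| = |99| = 99; 99 ≥ -1 — holds

Answer: Yes, holds for both x = 100 and x = -100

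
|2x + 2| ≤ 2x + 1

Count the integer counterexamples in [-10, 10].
Counterexamples in [-10, 10]: {-10, -9, -8, -7, -6, -5, -4, -3, -2, -1, 0, 1, 2, 3, 4, 5, 6, 7, 8, 9, 10}.

Counting them gives 21 values.

Answer: 21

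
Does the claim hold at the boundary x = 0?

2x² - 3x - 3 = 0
x = 0: LHS = 2·0² - 3·0 - 3 = -3; -3 = 0 — FAILS

The relation fails at x = 0, so x = 0 is a counterexample.

Answer: No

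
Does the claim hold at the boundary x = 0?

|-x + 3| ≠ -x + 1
x = 0: LHS = |-0 + 3| = |3| = 3, RHS = -0 + 1 = 1; 3 ≠ 1 — holds

The relation is satisfied at x = 0.

Answer: Yes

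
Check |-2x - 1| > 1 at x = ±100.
x = 100: LHS = |-2·100 - 1| = |-201| = 201; 201 > 1 — holds
x = -100: LHS = |-2·(-100) - 1| = |199| = 199; 199 > 1 — holds

Answer: Yes, holds for both x = 100 and x = -100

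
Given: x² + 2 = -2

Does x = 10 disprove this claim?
Substitute x = 10 into the relation:
x = 10: LHS = 10² + 2 = 102; 102 = -2 — FAILS

Since the claim fails at x = 10, this value is a counterexample.

Answer: Yes, x = 10 is a counterexample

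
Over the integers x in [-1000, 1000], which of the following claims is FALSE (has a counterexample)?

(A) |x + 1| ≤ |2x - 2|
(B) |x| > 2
(A) x = 1: LHS = |1 + 1| = |2| = 2, RHS = |2·1 - 2| = |0| = 0; 2 ≤ 0 — FAILS
(B) x = 0: LHS = |0| = 0; 0 > 2 — FAILS

Answer: Both A and B are false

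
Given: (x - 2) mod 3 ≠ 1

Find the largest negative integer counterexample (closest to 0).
Testing negative integers from -1 downward:
x = -1: LHS = ((-1) - 2) mod 3 = (-3) mod 3 = 0; 0 ≠ 1 — holds
x = -2: LHS = ((-2) - 2) mod 3 = (-4) mod 3 = 2; 2 ≠ 1 — holds
x = -3: LHS = ((-3) - 2) mod 3 = (-5) mod 3 = 1; 1 ≠ 1 — FAILS  ← closest negative counterexample to 0

Answer: x = -3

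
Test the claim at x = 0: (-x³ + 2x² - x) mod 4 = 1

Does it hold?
x = 0: LHS = (-0³ + 2·0² - 0) mod 4 = 0 mod 4 = 0; 0 = 1 — FAILS

The relation fails at x = 0, so x = 0 is a counterexample.

Answer: No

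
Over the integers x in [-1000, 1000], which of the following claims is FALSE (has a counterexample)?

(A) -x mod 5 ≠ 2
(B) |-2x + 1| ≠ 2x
(A) x = -2: LHS = (-(-2)) mod 5 = 2 mod 5 = 2; 2 ≠ 2 — FAILS

(B) Track d = LHS − RHS over the integers in [-1000, 1000]. Equality would need d = 0, but d changes sign only between consecutive integers, jumping over 0:
x = 0: LHS = |-2·0 + 1| = |1| = 1, RHS = 2·0 = 0; 1 ≠ 0 — holds  (d = 1)
x = 1: LHS = |-2·1 + 1| = |-1| = 1, RHS = 2·1 = 2; 1 ≠ 2 — holds  (d = -1)
Away from these crossings d keeps a constant sign, and checking every integer in [-1000, 1000] confirms d ≠ 0 throughout. Hence the two sides are never equal, so the relation holds for every integer in [-1000, 1000].

Only (A) has a counterexample.

Answer: A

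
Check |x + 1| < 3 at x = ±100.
x = 100: LHS = |100 + 1| = |101| = 101; 101 < 3 — FAILS
x = -100: LHS = |(-100) + 1| = |-99| = 99; 99 < 3 — FAILS

Answer: No, fails for both x = 100 and x = -100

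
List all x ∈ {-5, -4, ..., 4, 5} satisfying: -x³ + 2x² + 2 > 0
Holds for: {-5, -4, -3, -2, -1, 0, 1, 2}
Fails for: {3, 4, 5}

Answer: {-5, -4, -3, -2, -1, 0, 1, 2}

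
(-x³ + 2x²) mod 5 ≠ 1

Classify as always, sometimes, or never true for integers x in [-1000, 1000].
Holds at x = 0: LHS = (-0³ + 2·0²) mod 5 = 0 mod 5 = 0; 0 ≠ 1 — holds
Fails at x = 1: LHS = (-1³ + 2·1²) mod 5 = 1 mod 5 = 1; 1 ≠ 1 — FAILS
It is satisfied by some integers in the range but not all.

Answer: Sometimes true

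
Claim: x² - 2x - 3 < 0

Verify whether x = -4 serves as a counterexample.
Substitute x = -4 into the relation:
x = -4: LHS = (-4)² - 2·(-4) - 3 = 21; 21 < 0 — FAILS

Since the claim fails at x = -4, this value is a counterexample.

Answer: Yes, x = -4 is a counterexample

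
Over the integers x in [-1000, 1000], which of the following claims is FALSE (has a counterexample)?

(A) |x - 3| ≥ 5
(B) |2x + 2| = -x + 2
(A) x = 0: LHS = |0 - 3| = |-3| = 3; 3 ≥ 5 — FAILS
(B) x = 1: LHS = |2·1 + 2| = |4| = 4, RHS = -1 + 2 = 1; 4 = 1 — FAILS

Answer: Both A and B are false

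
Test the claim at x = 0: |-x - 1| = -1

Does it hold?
x = 0: LHS = |-0 - 1| = |-1| = 1; 1 = -1 — FAILS

The relation fails at x = 0, so x = 0 is a counterexample.

Answer: No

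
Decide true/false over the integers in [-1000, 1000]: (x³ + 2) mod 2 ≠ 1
The claim fails at x = 1:
x = 1: LHS = (1³ + 2) mod 2 = 3 mod 2 = 1; 1 ≠ 1 — FAILS

Because a single integer refutes it, the statement is false.

Answer: False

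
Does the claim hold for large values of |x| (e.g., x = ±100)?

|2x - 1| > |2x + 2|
x = 100: LHS = |2·100 - 1| = |199| = 199, RHS = |2·100 + 2| = |202| = 202; 199 > 202 — FAILS
x = -100: LHS = |2·(-100) - 1| = |-201| = 201, RHS = |2·(-100) + 2| = |-198| = 198; 201 > 198 — holds

Answer: Partially: fails for x = 100, holds for x = -100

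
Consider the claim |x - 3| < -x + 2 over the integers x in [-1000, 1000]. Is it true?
The claim fails at x = 0:
x = 0: LHS = |0 - 3| = |-3| = 3, RHS = -0 + 2 = 2; 3 < 2 — FAILS

Because a single integer refutes it, the statement is false.

Answer: False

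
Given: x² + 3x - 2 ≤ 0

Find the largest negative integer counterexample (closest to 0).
Testing negative integers from -1 downward:
x = -1: LHS = (-1)² + 3·(-1) - 2 = -4; -4 ≤ 0 — holds
x = -2: LHS = (-2)² + 3·(-2) - 2 = -4; -4 ≤ 0 — holds
x = -3: LHS = (-3)² + 3·(-3) - 2 = -2; -2 ≤ 0 — holds
x = -4: LHS = (-4)² + 3·(-4) - 2 = 2; 2 ≤ 0 — FAILS  ← closest negative counterexample to 0

Answer: x = -4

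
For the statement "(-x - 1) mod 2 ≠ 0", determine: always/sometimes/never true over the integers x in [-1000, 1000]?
Holds at x = 0: LHS = (-0 - 1) mod 2 = (-1) mod 2 = 1; 1 ≠ 0 — holds
Fails at x = 1: LHS = (-1 - 1) mod 2 = (-2) mod 2 = 0; 0 ≠ 0 — FAILS
It is satisfied by some integers in the range but not all.

Answer: Sometimes true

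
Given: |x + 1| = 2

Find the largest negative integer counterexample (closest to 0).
Testing negative integers from -1 downward:
x = -1: LHS = |(-1) + 1| = |0| = 0; 0 = 2 — FAILS  ← closest negative counterexample to 0

Answer: x = -1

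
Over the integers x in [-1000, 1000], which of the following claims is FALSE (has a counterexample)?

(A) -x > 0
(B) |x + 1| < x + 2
(A) x = 0: LHS = -0 = 0; 0 > 0 — FAILS
(B) x = -2: LHS = |(-2) + 1| = |-1| = 1, RHS = (-2) + 2 = 0; 1 < 0 — FAILS

Answer: Both A and B are false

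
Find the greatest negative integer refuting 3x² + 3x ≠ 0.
Testing negative integers from -1 downward:
x = -1: LHS = 3·(-1)² + 3·(-1) = 0; 0 ≠ 0 — FAILS  ← closest negative counterexample to 0

Answer: x = -1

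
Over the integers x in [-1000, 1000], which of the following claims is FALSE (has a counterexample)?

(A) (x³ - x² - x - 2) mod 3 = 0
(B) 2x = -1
(A) x = 0: LHS = (0³ - 0² - 0 - 2) mod 3 = (-2) mod 3 = 1; 1 = 0 — FAILS
(B) x = 0: LHS = 2·0 = 0; 0 = -1 — FAILS

Answer: Both A and B are false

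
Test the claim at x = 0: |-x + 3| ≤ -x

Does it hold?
x = 0: LHS = |-0 + 3| = |3| = 3, RHS = -0 = 0; 3 ≤ 0 — FAILS

The relation fails at x = 0, so x = 0 is a counterexample.

Answer: No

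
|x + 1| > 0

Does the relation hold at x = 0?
x = 0: LHS = |0 + 1| = |1| = 1; 1 > 0 — holds

The relation is satisfied at x = 0.

Answer: Yes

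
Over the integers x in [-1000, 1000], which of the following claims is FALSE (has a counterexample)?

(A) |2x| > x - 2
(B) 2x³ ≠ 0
(A) Over all integers in [-1000, 1000], LHS − RHS is smallest at x = 0, where it equals 2:
x = 0: LHS = |2·0| = |0| = 0, RHS = 0 - 2 = -2; 0 > -2 — holds
At the ends of the range:
x = -1000: LHS = |2·(-1000)| = |-2000| = 2000, RHS = (-1000) - 2 = -1002; 2000 > -1002 — holds
x = 1000: LHS = |2·1000| = |2000| = 2000, RHS = 1000 - 2 = 998; 2000 > 998 — holds
Hence LHS − RHS is never zero or negative, i.e. LHS > RHS throughout, so the relation holds for every integer in [-1000, 1000].

(B) x = 0: LHS = 2·0³ = 0; 0 ≠ 0 — FAILS

Only (B) has a counterexample.

Answer: B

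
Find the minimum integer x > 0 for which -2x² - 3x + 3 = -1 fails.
Testing positive integers:
x = 1: LHS = -2·1² - 3·1 + 3 = -2; -2 = -1 — FAILS  ← smallest positive counterexample

Answer: x = 1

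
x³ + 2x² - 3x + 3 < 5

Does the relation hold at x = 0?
x = 0: LHS = 0³ + 2·0² - 3·0 + 3 = 3; 3 < 5 — holds

The relation is satisfied at x = 0.

Answer: Yes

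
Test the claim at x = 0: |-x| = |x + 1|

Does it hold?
x = 0: LHS = |-0| = |0| = 0, RHS = |0 + 1| = |1| = 1; 0 = 1 — FAILS

The relation fails at x = 0, so x = 0 is a counterexample.

Answer: No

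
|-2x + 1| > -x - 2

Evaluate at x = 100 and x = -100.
x = 100: LHS = |-2·100 + 1| = |-199| = 199, RHS = -100 - 2 = -102; 199 > -102 — holds
x = -100: LHS = |-2·(-100) + 1| = |201| = 201, RHS = -(-100) - 2 = 98; 201 > 98 — holds

Answer: Yes, holds for both x = 100 and x = -100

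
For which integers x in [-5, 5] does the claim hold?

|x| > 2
Holds for: {-5, -4, -3, 3, 4, 5}
Fails for: {-2, -1, 0, 1, 2}

Answer: {-5, -4, -3, 3, 4, 5}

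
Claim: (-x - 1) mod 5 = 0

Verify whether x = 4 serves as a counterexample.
Substitute x = 4 into the relation:
x = 4: LHS = (-4 - 1) mod 5 = (-5) mod 5 = 0; 0 = 0 — holds

The claim holds here, so x = 4 is not a counterexample. (A counterexample exists elsewhere, e.g. x = 0.)

Answer: No, x = 4 is not a counterexample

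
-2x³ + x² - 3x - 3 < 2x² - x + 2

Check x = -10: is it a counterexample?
Substitute x = -10 into the relation:
x = -10: LHS = -2·(-10)³ + (-10)² - 3·(-10) - 3 = 2127, RHS = 2·(-10)² - (-10) + 2 = 212; 2127 < 212 — FAILS

Since the claim fails at x = -10, this value is a counterexample.

Answer: Yes, x = -10 is a counterexample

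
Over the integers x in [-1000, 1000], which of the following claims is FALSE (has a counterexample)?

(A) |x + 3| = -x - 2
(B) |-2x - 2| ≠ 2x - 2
(A) x = 0: LHS = |0 + 3| = |3| = 3, RHS = -0 - 2 = -2; 3 = -2 — FAILS

(B) Over all integers in [-1000, 1000], LHS − RHS is always positive; it is smallest at x = 0, where it equals 4:
x = 0: LHS = |-2·0 - 2| = |-2| = 2, RHS = 2·0 - 2 = -2; 2 ≠ -2 — holds
At the ends of the range:
x = -1000: LHS = |-2·(-1000) - 2| = |1998| = 1998, RHS = 2·(-1000) - 2 = -2002; 1998 ≠ -2002 — holds
x = 1000: LHS = |-2·1000 - 2| = |-2002| = 2002, RHS = 2·1000 - 2 = 1998; 2002 ≠ 1998 — holds
Hence LHS − RHS is never 0, i.e. the two sides are never equal, so the relation holds for every integer in [-1000, 1000].

Only (A) has a counterexample.

Answer: A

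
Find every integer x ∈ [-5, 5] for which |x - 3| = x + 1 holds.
Holds for: {1}
Fails for: {-5, -4, -3, -2, -1, 0, 2, 3, 4, 5}

Answer: {1}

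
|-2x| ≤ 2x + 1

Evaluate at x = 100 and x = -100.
x = 100: LHS = |-2·100| = |-200| = 200, RHS = 2·100 + 1 = 201; 200 ≤ 201 — holds
x = -100: LHS = |-2·(-100)| = |200| = 200, RHS = 2·(-100) + 1 = -199; 200 ≤ -199 — FAILS

Answer: Partially: holds for x = 100, fails for x = -100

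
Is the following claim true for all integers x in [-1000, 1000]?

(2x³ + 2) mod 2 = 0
For a polynomial with integer coefficients, its value mod 2 depends only on x mod 2, so it suffices to check one representative of each residue class, x = 0, 1:
x = 0: LHS = (2·0³ + 2) mod 2 = 2 mod 2 = 0; 0 = 0 — holds
x = 1: LHS = (2·1³ + 2) mod 2 = 4 mod 2 = 0; 0 = 0 — holds
The relation holds in every residue class, so the relation holds for every integer in [-1000, 1000].

No counterexample exists.

Answer: True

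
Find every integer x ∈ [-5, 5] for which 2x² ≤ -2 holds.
Over all integers in [-5, 5], LHS − RHS is smallest at x = 0, where it equals 2:
x = 0: LHS = 2·0² = 0; 0 ≤ -2 — FAILS
At the ends of the range:
x = -5: LHS = 2·(-5)² = 50; 50 ≤ -2 — FAILS
x = 5: LHS = 2·5² = 50; 50 ≤ -2 — FAILS
Hence LHS − RHS is never zero or negative, i.e. LHS > RHS throughout, so the claimed relation (≤) fails for every integer in [-5, 5].

Answer: None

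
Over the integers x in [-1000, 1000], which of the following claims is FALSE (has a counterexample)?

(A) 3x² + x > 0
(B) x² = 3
(A) x = 0: LHS = 3·0² + 0 = 0; 0 > 0 — FAILS
(B) x = 0: LHS = 0² = 0; 0 = 3 — FAILS

Answer: Both A and B are false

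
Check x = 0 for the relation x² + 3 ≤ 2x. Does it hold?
x = 0: LHS = 0² + 3 = 3, RHS = 2·0 = 0; 3 ≤ 0 — FAILS

The relation fails at x = 0, so x = 0 is a counterexample.

Answer: No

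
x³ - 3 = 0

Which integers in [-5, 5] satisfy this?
Track d = LHS − RHS over the integers in [-5, 5]. Equality would need d = 0, but d changes sign only between consecutive integers, jumping over 0:
x = 1: LHS = 1³ - 3 = -2; -2 = 0 — FAILS  (d = -2)
x = 2: LHS = 2³ - 3 = 5; 5 = 0 — FAILS  (d = 5)
Away from these crossings d keeps a constant sign, and checking every integer in [-5, 5] confirms d ≠ 0 throughout. Hence the two sides are never equal, so the claimed relation (=) fails for every integer in [-5, 5].

Answer: None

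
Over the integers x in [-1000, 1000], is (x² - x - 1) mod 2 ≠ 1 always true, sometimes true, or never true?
For a polynomial with integer coefficients, its value mod 2 depends only on x mod 2, so it suffices to check one representative of each residue class, x = 0, 1:
x = 0: LHS = (0² - 0 - 1) mod 2 = (-1) mod 2 = 1; 1 ≠ 1 — FAILS
x = 1: LHS = (1² - 1 - 1) mod 2 = (-1) mod 2 = 1; 1 ≠ 1 — FAILS
The relation fails in every residue class, so the claimed relation (≠) fails for every integer in [-1000, 1000].

No integer in the range satisfies it.

Answer: Never true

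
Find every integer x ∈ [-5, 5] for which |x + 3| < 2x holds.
Holds for: {4, 5}
Fails for: {-5, -4, -3, -2, -1, 0, 1, 2, 3}

Answer: {4, 5}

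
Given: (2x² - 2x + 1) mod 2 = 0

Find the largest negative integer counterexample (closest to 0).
Testing negative integers from -1 downward:
x = -1: LHS = (2·(-1)² - 2·(-1) + 1) mod 2 = 5 mod 2 = 1; 1 = 0 — FAILS  ← closest negative counterexample to 0

Answer: x = -1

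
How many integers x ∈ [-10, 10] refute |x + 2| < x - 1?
Counterexamples in [-10, 10]: {-10, -9, -8, -7, -6, -5, -4, -3, -2, -1, 0, 1, 2, 3, 4, 5, 6, 7, 8, 9, 10}.

Counting them gives 21 values.

Answer: 21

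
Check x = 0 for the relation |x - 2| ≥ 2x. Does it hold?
x = 0: LHS = |0 - 2| = |-2| = 2, RHS = 2·0 = 0; 2 ≥ 0 — holds

The relation is satisfied at x = 0.

Answer: Yes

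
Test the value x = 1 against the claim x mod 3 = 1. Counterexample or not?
Substitute x = 1 into the relation:
x = 1: LHS = 1 mod 3 = 1; 1 = 1 — holds

The claim holds here, so x = 1 is not a counterexample. (A counterexample exists elsewhere, e.g. x = 0.)

Answer: No, x = 1 is not a counterexample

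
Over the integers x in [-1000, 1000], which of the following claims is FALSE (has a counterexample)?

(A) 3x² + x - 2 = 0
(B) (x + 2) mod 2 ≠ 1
(A) x = 0: LHS = 3·0² + 0 - 2 = -2; -2 = 0 — FAILS
(B) x = 1: LHS = (1 + 2) mod 2 = 3 mod 2 = 1; 1 ≠ 1 — FAILS

Answer: Both A and B are false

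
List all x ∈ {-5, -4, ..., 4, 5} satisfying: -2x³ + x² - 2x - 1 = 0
Track d = LHS − RHS over the integers in [-5, 5]. Equality would need d = 0, but d changes sign only between consecutive integers, jumping over 0:
x = -1: LHS = -2·(-1)³ + (-1)² - 2·(-1) - 1 = 4; 4 = 0 — FAILS  (d = 4)
x = 0: LHS = -2·0³ + 0² - 2·0 - 1 = -1; -1 = 0 — FAILS  (d = -1)
Away from these crossings d keeps a constant sign, and checking every integer in [-5, 5] confirms d ≠ 0 throughout. Hence the two sides are never equal, so the claimed relation (=) fails for every integer in [-5, 5].

Answer: None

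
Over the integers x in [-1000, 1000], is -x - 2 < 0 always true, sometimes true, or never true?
Holds at x = 0: LHS = -0 - 2 = -2; -2 < 0 — holds
Fails at x = -2: LHS = -(-2) - 2 = 0; 0 < 0 — FAILS
It is satisfied by some integers in the range but not all.

Answer: Sometimes true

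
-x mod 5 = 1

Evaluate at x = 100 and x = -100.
x = 100: LHS = (-100) mod 5 = 0; 0 = 1 — FAILS
x = -100: LHS = (-(-100)) mod 5 = 100 mod 5 = 0; 0 = 1 — FAILS

Answer: No, fails for both x = 100 and x = -100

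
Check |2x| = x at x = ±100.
x = 100: LHS = |2·100| = |200| = 200; 200 = 100 — FAILS
x = -100: LHS = |2·(-100)| = |-200| = 200; 200 = -100 — FAILS

Answer: No, fails for both x = 100 and x = -100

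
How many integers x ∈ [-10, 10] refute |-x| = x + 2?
Counterexamples in [-10, 10]: {-10, -9, -8, -7, -6, -5, -4, -3, -2, 0, 1, 2, 3, 4, 5, 6, 7, 8, 9, 10}.

Counting them gives 20 values.

Answer: 20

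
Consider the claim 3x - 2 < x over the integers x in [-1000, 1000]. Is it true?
The claim fails at x = 1:
x = 1: LHS = 3·1 - 2 = 1; 1 < 1 — FAILS

Because a single integer refutes it, the statement is false.

Answer: False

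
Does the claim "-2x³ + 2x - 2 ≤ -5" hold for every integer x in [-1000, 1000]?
The claim fails at x = 0:
x = 0: LHS = -2·0³ + 2·0 - 2 = -2; -2 ≤ -5 — FAILS

Because a single integer refutes it, the statement is false.

Answer: False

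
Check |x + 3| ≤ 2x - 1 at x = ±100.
x = 100: LHS = |100 + 3| = |103| = 103, RHS = 2·100 - 1 = 199; 103 ≤ 199 — holds
x = -100: LHS = |(-100) + 3| = |-97| = 97, RHS = 2·(-100) - 1 = -201; 97 ≤ -201 — FAILS

Answer: Partially: holds for x = 100, fails for x = -100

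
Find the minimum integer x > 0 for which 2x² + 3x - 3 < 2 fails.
Testing positive integers:
x = 1: LHS = 2·1² + 3·1 - 3 = 2; 2 < 2 — FAILS  ← smallest positive counterexample

Answer: x = 1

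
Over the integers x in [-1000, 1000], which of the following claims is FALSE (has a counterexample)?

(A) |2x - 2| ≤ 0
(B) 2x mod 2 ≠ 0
(A) x = 0: LHS = |2·0 - 2| = |-2| = 2; 2 ≤ 0 — FAILS
(B) x = 0: LHS = (2·0) mod 2 = 0 mod 2 = 0; 0 ≠ 0 — FAILS

Answer: Both A and B are false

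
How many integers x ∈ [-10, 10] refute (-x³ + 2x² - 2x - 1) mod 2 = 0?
Counterexamples in [-10, 10]: {-10, -8, -6, -4, -2, 0, 2, 4, 6, 8, 10}.

Counting them gives 11 values.

Answer: 11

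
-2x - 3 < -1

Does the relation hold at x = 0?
x = 0: LHS = -2·0 - 3 = -3; -3 < -1 — holds

The relation is satisfied at x = 0.

Answer: Yes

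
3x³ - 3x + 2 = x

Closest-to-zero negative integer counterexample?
Testing negative integers from -1 downward:
x = -1: LHS = 3·(-1)³ - 3·(-1) + 2 = 2; 2 = -1 — FAILS  ← closest negative counterexample to 0

Answer: x = -1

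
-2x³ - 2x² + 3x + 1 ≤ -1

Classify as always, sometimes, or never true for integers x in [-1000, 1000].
Holds at x = -1: LHS = -2·(-1)³ - 2·(-1)² + 3·(-1) + 1 = -2; -2 ≤ -1 — holds
Fails at x = 0: LHS = -2·0³ - 2·0² + 3·0 + 1 = 1; 1 ≤ -1 — FAILS
It is satisfied by some integers in the range but not all.

Answer: Sometimes true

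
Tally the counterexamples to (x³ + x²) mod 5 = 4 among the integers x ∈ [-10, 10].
Counterexamples in [-10, 10]: {-10, -9, -8, -7, -6, -5, -4, -3, -2, -1, 0, 1, 2, 3, 4, 5, 6, 7, 8, 9, 10}.

Counting them gives 21 values.

Answer: 21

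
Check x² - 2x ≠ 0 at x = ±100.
x = 100: LHS = 100² - 2·100 = 9800; 9800 ≠ 0 — holds
x = -100: LHS = (-100)² - 2·(-100) = 10200; 10200 ≠ 0 — holds

Answer: Yes, holds for both x = 100 and x = -100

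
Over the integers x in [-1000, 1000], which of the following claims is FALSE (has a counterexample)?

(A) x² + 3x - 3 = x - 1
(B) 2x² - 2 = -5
(A) x = 0: LHS = 0² + 3·0 - 3 = -3, RHS = 0 - 1 = -1; -3 = -1 — FAILS
(B) x = 0: LHS = 2·0² - 2 = -2; -2 = -5 — FAILS

Answer: Both A and B are false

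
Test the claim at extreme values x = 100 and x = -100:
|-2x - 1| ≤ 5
x = 100: LHS = |-2·100 - 1| = |-201| = 201; 201 ≤ 5 — FAILS
x = -100: LHS = |-2·(-100) - 1| = |199| = 199; 199 ≤ 5 — FAILS

Answer: No, fails for both x = 100 and x = -100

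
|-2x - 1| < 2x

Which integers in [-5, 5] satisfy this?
Over all integers in [-5, 5], LHS − RHS is smallest at x = 0, where it equals 1:
x = 0: LHS = |-2·0 - 1| = |-1| = 1, RHS = 2·0 = 0; 1 < 0 — FAILS
At the ends of the range:
x = -5: LHS = |-2·(-5) - 1| = |9| = 9, RHS = 2·(-5) = -10; 9 < -10 — FAILS
x = 5: LHS = |-2·5 - 1| = |-11| = 11, RHS = 2·5 = 10; 11 < 10 — FAILS
Hence LHS − RHS is never negative, i.e. LHS ≥ RHS throughout, so the claimed relation (<) fails for every integer in [-5, 5].

Answer: None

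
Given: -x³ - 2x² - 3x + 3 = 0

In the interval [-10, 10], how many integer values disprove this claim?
Counterexamples in [-10, 10]: {-10, -9, -8, -7, -6, -5, -4, -3, -2, -1, 0, 1, 2, 3, 4, 5, 6, 7, 8, 9, 10}.

Counting them gives 21 values.

Answer: 21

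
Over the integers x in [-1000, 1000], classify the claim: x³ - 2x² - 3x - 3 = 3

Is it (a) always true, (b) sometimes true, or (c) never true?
Track d = LHS − RHS over the integers in [-1000, 1000]. Equality would need d = 0, but d changes sign only between consecutive integers, jumping over 0:
x = 3: LHS = 3³ - 2·3² - 3·3 - 3 = -3; -3 = 3 — FAILS  (d = -6)
x = 4: LHS = 4³ - 2·4² - 3·4 - 3 = 17; 17 = 3 — FAILS  (d = 14)
Away from these crossings d keeps a constant sign, and checking every integer in [-1000, 1000] confirms d ≠ 0 throughout. Hence the two sides are never equal, so the claimed relation (=) fails for every integer in [-1000, 1000].

No integer in the range satisfies it.

Answer: Never true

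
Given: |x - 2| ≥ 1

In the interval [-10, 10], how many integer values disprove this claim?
Counterexamples in [-10, 10]: {2}.

Counting them gives 1 values.

Answer: 1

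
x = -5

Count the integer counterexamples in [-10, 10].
Counterexamples in [-10, 10]: {-10, -9, -8, -7, -6, -4, -3, -2, -1, 0, 1, 2, 3, 4, 5, 6, 7, 8, 9, 10}.

Counting them gives 20 values.

Answer: 20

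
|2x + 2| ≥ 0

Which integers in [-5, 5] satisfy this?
An absolute value is never negative, so the left side is ≥ 0 for every x, while the right side is 0. Tightest case in [-5, 5] is x = -1:
x = -1: LHS = |2·(-1) + 2| = |0| = 0; 0 ≥ 0 — holds
Hence LHS − RHS is never negative, i.e. LHS ≥ RHS throughout, so the relation holds for every integer in [-5, 5].

Answer: All integers in [-5, 5]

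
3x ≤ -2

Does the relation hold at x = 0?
x = 0: LHS = 3·0 = 0; 0 ≤ -2 — FAILS

The relation fails at x = 0, so x = 0 is a counterexample.

Answer: No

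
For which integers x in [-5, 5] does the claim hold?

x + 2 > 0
Holds for: {-1, 0, 1, 2, 3, 4, 5}
Fails for: {-5, -4, -3, -2}

Answer: {-1, 0, 1, 2, 3, 4, 5}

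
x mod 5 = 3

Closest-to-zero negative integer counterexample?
Testing negative integers from -1 downward:
x = -1: LHS = (-1) mod 5 = 4; 4 = 3 — FAILS  ← closest negative counterexample to 0

Answer: x = -1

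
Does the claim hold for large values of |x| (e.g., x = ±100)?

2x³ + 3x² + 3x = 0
x = 100: LHS = 2·100³ + 3·100² + 3·100 = 2030300; 2030300 = 0 — FAILS
x = -100: LHS = 2·(-100)³ + 3·(-100)² + 3·(-100) = -1970300; -1970300 = 0 — FAILS

Answer: No, fails for both x = 100 and x = -100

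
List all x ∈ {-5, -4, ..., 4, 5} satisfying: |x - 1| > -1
An absolute value is never negative, so the left side is ≥ 0 for every x, while the right side is -1. Tightest case in [-5, 5] is x = 1:
x = 1: LHS = |1 - 1| = |0| = 0; 0 > -1 — holds
Hence LHS − RHS is never zero or negative, i.e. LHS > RHS throughout, so the relation holds for every integer in [-5, 5].

Answer: All integers in [-5, 5]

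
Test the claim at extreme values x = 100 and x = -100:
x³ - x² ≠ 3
x = 100: LHS = 100³ - 100² = 990000; 990000 ≠ 3 — holds
x = -100: LHS = (-100)³ - (-100)² = -1010000; -1010000 ≠ 3 — holds

Answer: Yes, holds for both x = 100 and x = -100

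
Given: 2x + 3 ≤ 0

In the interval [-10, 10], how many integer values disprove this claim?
Counterexamples in [-10, 10]: {-1, 0, 1, 2, 3, 4, 5, 6, 7, 8, 9, 10}.

Counting them gives 12 values.

Answer: 12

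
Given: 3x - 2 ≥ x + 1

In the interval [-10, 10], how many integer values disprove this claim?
Counterexamples in [-10, 10]: {-10, -9, -8, -7, -6, -5, -4, -3, -2, -1, 0, 1}.

Counting them gives 12 values.

Answer: 12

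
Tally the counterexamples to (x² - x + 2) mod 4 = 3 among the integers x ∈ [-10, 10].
Counterexamples in [-10, 10]: {-10, -9, -8, -7, -6, -5, -4, -3, -2, -1, 0, 1, 2, 3, 4, 5, 6, 7, 8, 9, 10}.

Counting them gives 21 values.

Answer: 21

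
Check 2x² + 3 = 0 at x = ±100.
x = 100: LHS = 2·100² + 3 = 20003; 20003 = 0 — FAILS
x = -100: LHS = 2·(-100)² + 3 = 20003; 20003 = 0 — FAILS

Answer: No, fails for both x = 100 and x = -100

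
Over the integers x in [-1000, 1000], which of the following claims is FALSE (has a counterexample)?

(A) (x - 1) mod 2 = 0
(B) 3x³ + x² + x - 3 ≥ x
(A) x = 0: LHS = (0 - 1) mod 2 = (-1) mod 2 = 1; 1 = 0 — FAILS
(B) x = 0: LHS = 3·0³ + 0² + 0 - 3 = -3; -3 ≥ 0 — FAILS

Answer: Both A and B are false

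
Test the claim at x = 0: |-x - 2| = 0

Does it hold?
x = 0: LHS = |-0 - 2| = |-2| = 2; 2 = 0 — FAILS

The relation fails at x = 0, so x = 0 is a counterexample.

Answer: No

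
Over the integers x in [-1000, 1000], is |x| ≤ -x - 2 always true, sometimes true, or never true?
Over all integers in [-1000, 1000], LHS − RHS is smallest at x = 0, where it equals 2:
x = 0: LHS = |0| = 0, RHS = -0 - 2 = -2; 0 ≤ -2 — FAILS
At the ends of the range:
x = -1000: LHS = |-1000| = 1000, RHS = -(-1000) - 2 = 998; 1000 ≤ 998 — FAILS
x = 1000: LHS = |1000| = 1000, RHS = -1000 - 2 = -1002; 1000 ≤ -1002 — FAILS
Hence LHS − RHS is never zero or negative, i.e. LHS > RHS throughout, so the claimed relation (≤) fails for every integer in [-1000, 1000].

No integer in the range satisfies it.

Answer: Never true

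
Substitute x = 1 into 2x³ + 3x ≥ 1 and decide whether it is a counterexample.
Substitute x = 1 into the relation:
x = 1: LHS = 2·1³ + 3·1 = 5; 5 ≥ 1 — holds

The claim holds here, so x = 1 is not a counterexample. (A counterexample exists elsewhere, e.g. x = 0.)

Answer: No, x = 1 is not a counterexample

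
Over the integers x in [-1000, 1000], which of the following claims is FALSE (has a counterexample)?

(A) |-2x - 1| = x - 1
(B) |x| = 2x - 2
(A) x = 0: LHS = |-2·0 - 1| = |-1| = 1, RHS = 0 - 1 = -1; 1 = -1 — FAILS
(B) x = 0: LHS = |0| = 0, RHS = 2·0 - 2 = -2; 0 = -2 — FAILS

Answer: Both A and B are false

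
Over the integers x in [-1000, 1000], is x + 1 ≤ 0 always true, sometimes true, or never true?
Holds at x = -1: LHS = (-1) + 1 = 0; 0 ≤ 0 — holds
Fails at x = 0: LHS = 0 + 1 = 1; 1 ≤ 0 — FAILS
It is satisfied by some integers in the range but not all.

Answer: Sometimes true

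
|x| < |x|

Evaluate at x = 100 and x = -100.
x = 100: LHS = |100| = 100, RHS = |100| = 100; 100 < 100 — FAILS
x = -100: LHS = |-100| = 100, RHS = |-100| = 100; 100 < 100 — FAILS

Answer: No, fails for both x = 100 and x = -100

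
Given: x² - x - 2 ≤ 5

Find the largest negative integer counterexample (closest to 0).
Testing negative integers from -1 downward:
x = -1: LHS = (-1)² - (-1) - 2 = 0; 0 ≤ 5 — holds
x = -2: LHS = (-2)² - (-2) - 2 = 4; 4 ≤ 5 — holds
x = -3: LHS = (-3)² - (-3) - 2 = 10; 10 ≤ 5 — FAILS  ← closest negative counterexample to 0

Answer: x = -3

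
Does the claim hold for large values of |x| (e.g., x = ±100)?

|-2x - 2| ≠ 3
x = 100: LHS = |-2·100 - 2| = |-202| = 202; 202 ≠ 3 — holds
x = -100: LHS = |-2·(-100) - 2| = |198| = 198; 198 ≠ 3 — holds

Answer: Yes, holds for both x = 100 and x = -100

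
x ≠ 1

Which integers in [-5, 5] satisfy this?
Holds for: {-5, -4, -3, -2, -1, 0, 2, 3, 4, 5}
Fails for: {1}

Answer: {-5, -4, -3, -2, -1, 0, 2, 3, 4, 5}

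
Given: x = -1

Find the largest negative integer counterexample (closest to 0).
Testing negative integers from -1 downward:
x = -1: -1 = -1 — holds
x = -2: -2 = -1 — FAILS  ← closest negative counterexample to 0

Answer: x = -2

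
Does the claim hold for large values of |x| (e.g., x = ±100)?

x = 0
x = 100: 100 = 0 — FAILS
x = -100: -100 = 0 — FAILS

Answer: No, fails for both x = 100 and x = -100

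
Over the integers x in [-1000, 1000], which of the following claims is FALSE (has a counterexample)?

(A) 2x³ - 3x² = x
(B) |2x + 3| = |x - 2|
(A) x = 1: LHS = 2·1³ - 3·1² = -1; -1 = 1 — FAILS
(B) x = 0: LHS = |2·0 + 3| = |3| = 3, RHS = |0 - 2| = |-2| = 2; 3 = 2 — FAILS

Answer: Both A and B are false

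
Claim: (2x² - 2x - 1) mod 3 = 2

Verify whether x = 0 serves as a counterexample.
Substitute x = 0 into the relation:
x = 0: LHS = (2·0² - 2·0 - 1) mod 3 = (-1) mod 3 = 2; 2 = 2 — holds

The claim holds here, so x = 0 is not a counterexample. (A counterexample exists elsewhere, e.g. x = -1.)

Answer: No, x = 0 is not a counterexample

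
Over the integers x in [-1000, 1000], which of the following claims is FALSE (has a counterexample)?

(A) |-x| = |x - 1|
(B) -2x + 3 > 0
(A) x = 0: LHS = |-0| = |0| = 0, RHS = |0 - 1| = |-1| = 1; 0 = 1 — FAILS
(B) x = 2: LHS = -2·2 + 3 = -1; -1 > 0 — FAILS

Answer: Both A and B are false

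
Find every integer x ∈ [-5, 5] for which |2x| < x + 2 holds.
Holds for: {0, 1}
Fails for: {-5, -4, -3, -2, -1, 2, 3, 4, 5}

Answer: {0, 1}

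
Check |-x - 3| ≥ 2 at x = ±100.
x = 100: LHS = |-100 - 3| = |-103| = 103; 103 ≥ 2 — holds
x = -100: LHS = |-(-100) - 3| = |97| = 97; 97 ≥ 2 — holds

Answer: Yes, holds for both x = 100 and x = -100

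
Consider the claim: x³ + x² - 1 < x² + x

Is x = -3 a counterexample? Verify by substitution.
Substitute x = -3 into the relation:
x = -3: LHS = (-3)³ + (-3)² - 1 = -19, RHS = (-3)² + (-3) = 6; -19 < 6 — holds

The claim holds here, so x = -3 is not a counterexample. (A counterexample exists elsewhere, e.g. x = 2.)

Answer: No, x = -3 is not a counterexample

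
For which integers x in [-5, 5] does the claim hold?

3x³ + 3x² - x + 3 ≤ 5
Holds for: {-5, -4, -3, -2, -1, 0}
Fails for: {1, 2, 3, 4, 5}

Answer: {-5, -4, -3, -2, -1, 0}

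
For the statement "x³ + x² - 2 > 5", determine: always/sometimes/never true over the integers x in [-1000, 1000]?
Holds at x = 2: LHS = 2³ + 2² - 2 = 10; 10 > 5 — holds
Fails at x = 0: LHS = 0³ + 0² - 2 = -2; -2 > 5 — FAILS
It is satisfied by some integers in the range but not all.

Answer: Sometimes true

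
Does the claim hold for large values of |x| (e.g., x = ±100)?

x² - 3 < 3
x = 100: LHS = 100² - 3 = 9997; 9997 < 3 — FAILS
x = -100: LHS = (-100)² - 3 = 9997; 9997 < 3 — FAILS

Answer: No, fails for both x = 100 and x = -100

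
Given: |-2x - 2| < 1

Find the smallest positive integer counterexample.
Testing positive integers:
x = 1: LHS = |-2·1 - 2| = |-4| = 4; 4 < 1 — FAILS  ← smallest positive counterexample

Answer: x = 1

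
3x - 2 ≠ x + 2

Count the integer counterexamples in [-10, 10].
Counterexamples in [-10, 10]: {2}.

Counting them gives 1 values.

Answer: 1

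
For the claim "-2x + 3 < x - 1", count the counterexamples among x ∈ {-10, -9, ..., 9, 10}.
Counterexamples in [-10, 10]: {-10, -9, -8, -7, -6, -5, -4, -3, -2, -1, 0, 1}.

Counting them gives 12 values.

Answer: 12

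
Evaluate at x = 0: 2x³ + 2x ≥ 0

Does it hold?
x = 0: LHS = 2·0³ + 2·0 = 0; 0 ≥ 0 — holds

The relation is satisfied at x = 0.

Answer: Yes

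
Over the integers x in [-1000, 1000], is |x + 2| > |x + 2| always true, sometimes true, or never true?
Over all integers in [-1000, 1000], LHS − RHS is largest at x = 0, where it equals 0:
x = 0: LHS = |0 + 2| = |2| = 2, RHS = |0 + 2| = |2| = 2; 2 > 2 — FAILS
At the ends of the range:
x = -1000: LHS = |(-1000) + 2| = |-998| = 998, RHS = |(-1000) + 2| = |-998| = 998; 998 > 998 — FAILS
x = 1000: LHS = |1000 + 2| = |1002| = 1002, RHS = |1000 + 2| = |1002| = 1002; 1002 > 1002 — FAILS
Hence LHS − RHS is never positive, i.e. LHS ≤ RHS throughout, so the claimed relation (>) fails for every integer in [-1000, 1000].

No integer in the range satisfies it.

Answer: Never true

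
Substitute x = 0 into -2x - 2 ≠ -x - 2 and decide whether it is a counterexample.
Substitute x = 0 into the relation:
x = 0: LHS = -2·0 - 2 = -2, RHS = -0 - 2 = -2; -2 ≠ -2 — FAILS

Since the claim fails at x = 0, this value is a counterexample.

Answer: Yes, x = 0 is a counterexample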